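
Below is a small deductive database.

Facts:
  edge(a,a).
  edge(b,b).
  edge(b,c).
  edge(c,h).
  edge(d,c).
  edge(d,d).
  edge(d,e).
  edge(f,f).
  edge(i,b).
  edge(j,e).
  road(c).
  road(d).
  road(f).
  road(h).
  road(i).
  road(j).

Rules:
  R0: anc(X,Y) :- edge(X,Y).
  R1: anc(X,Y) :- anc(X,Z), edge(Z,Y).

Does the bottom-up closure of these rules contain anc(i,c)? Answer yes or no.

yes

round 1: derive anc(a,a) via R0 from edge(a,a)
round 1: derive anc(b,b) via R0 from edge(b,b)
round 1: derive anc(b,c) via R0 from edge(b,c)
round 1: derive anc(c,h) via R0 from edge(c,h)
round 1: derive anc(d,c) via R0 from edge(d,c)
round 1: derive anc(d,d) via R0 from edge(d,d)
round 1: derive anc(d,e) via R0 from edge(d,e)
round 1: derive anc(f,f) via R0 from edge(f,f)
round 1: derive anc(i,b) via R0 from edge(i,b)
round 1: derive anc(j,e) via R0 from edge(j,e)
round 2: derive anc(b,h) via R1 from anc(b,c), edge(c,h)
round 2: derive anc(d,h) via R1 from anc(d,c), edge(c,h)
round 2: derive anc(i,c) via R1 from anc(i,b), edge(b,c)
round 3: derive anc(i,h) via R1 from anc(i,c), edge(c,h)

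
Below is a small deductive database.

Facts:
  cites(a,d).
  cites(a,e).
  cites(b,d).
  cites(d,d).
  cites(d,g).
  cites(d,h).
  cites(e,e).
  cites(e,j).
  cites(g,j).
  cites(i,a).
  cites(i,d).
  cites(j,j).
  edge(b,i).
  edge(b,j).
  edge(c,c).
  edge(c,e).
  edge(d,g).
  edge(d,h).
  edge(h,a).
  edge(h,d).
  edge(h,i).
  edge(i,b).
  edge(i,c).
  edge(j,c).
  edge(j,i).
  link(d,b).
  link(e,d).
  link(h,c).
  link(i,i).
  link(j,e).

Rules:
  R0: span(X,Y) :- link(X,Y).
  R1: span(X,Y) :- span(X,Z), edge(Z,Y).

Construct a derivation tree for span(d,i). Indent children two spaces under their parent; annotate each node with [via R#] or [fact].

round 1: derive span(d,b) via R0 from link(d,b)
round 1: derive span(e,d) via R0 from link(e,d)
round 1: derive span(h,c) via R0 from link(h,c)
round 1: derive span(i,i) via R0 from link(i,i)
round 1: derive span(j,e) via R0 from link(j,e)
round 2: derive span(d,i) via R1 from span(d,b), edge(b,i)
round 2: derive span(d,j) via R1 from span(d,b), edge(b,j)
round 2: derive span(e,g) via R1 from span(e,d), edge(d,g)
round 2: derive span(e,h) via R1 from span(e,d), edge(d,h)
round 2: derive span(h,e) via R1 from span(h,c), edge(c,e)
round 2: derive span(i,b) via R1 from span(i,i), edge(i,b)
round 2: derive span(i,c) via R1 from span(i,i), edge(i,c)
round 3: derive span(d,c) via R1 from span(d,i), edge(i,c)
round 3: derive span(e,a) via R1 from span(e,h), edge(h,a)
round 3: derive span(e,i) via R1 from span(e,h), edge(h,i)
round 3: derive span(i,e) via R1 from span(i,c), edge(c,e)
round 3: derive span(i,j) via R1 from span(i,b), edge(b,j)
round 4: derive span(d,e) via R1 from span(d,c), edge(c,e)
round 4: derive span(e,b) via R1 from span(e,i), edge(i,b)
round 4: derive span(e,c) via R1 from span(e,i), edge(i,c)
round 5: derive span(e,e) via R1 from span(e,c), edge(c,e)
round 5: derive span(e,j) via R1 from span(e,b), edge(b,j)

span(d,i)  [via R1]
  span(d,b)  [via R0]
    link(d,b)  [fact]
  edge(b,i)  [fact]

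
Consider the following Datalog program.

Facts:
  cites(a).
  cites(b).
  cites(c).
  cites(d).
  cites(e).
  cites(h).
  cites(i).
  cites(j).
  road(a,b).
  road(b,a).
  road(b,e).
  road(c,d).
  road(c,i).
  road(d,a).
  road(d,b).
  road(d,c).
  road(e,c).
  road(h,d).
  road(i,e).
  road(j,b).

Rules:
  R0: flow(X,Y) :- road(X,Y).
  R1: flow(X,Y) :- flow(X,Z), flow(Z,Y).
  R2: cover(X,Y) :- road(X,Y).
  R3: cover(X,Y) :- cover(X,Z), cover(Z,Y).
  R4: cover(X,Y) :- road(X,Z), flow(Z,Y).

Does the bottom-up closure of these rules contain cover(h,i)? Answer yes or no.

round 1: derive flow(a,b) via R0 from road(a,b)
round 1: derive flow(b,a) via R0 from road(b,a)
round 1: derive flow(b,e) via R0 from road(b,e)
round 1: derive flow(c,d) via R0 from road(c,d)
round 1: derive flow(c,i) via R0 from road(c,i)
round 1: derive flow(d,a) via R0 from road(d,a)
round 1: derive flow(d,b) via R0 from road(d,b)
round 1: derive flow(d,c) via R0 from road(d,c)
round 1: derive flow(e,c) via R0 from road(e,c)
round 1: derive flow(h,d) via R0 from road(h,d)
round 1: derive flow(i,e) via R0 from road(i,e)
round 1: derive flow(j,b) via R0 from road(j,b)
round 1: derive cover(a,b) via R2 from road(a,b)
round 1: derive cover(b,a) via R2 from road(b,a)
round 1: derive cover(b,e) via R2 from road(b,e)
round 1: derive cover(c,d) via R2 from road(c,d)
round 1: derive cover(c,i) via R2 from road(c,i)
round 1: derive cover(d,a) via R2 from road(d,a)
round 1: derive cover(d,b) via R2 from road(d,b)
round 1: derive cover(d,c) via R2 from road(d,c)
round 1: derive cover(e,c) via R2 from road(e,c)
round 1: derive cover(h,d) via R2 from road(h,d)
round 1: derive cover(i,e) via R2 from road(i,e)
round 1: derive cover(j,b) via R2 from road(j,b)
round 2: derive flow(a,a) via R1 from flow(a,b), flow(b,a)
round 2: derive flow(a,e) via R1 from flow(a,b), flow(b,e)
round 2: derive flow(b,b) via R1 from flow(b,a), flow(a,b)
round 2: derive flow(b,c) via R1 from flow(b,e), flow(e,c)
round 2: derive flow(c,a) via R1 from flow(c,d), flow(d,a)
round 2: derive flow(c,b) via R1 from flow(c,d), flow(d,b)
round 2: derive flow(c,c) via R1 from flow(c,d), flow(d,c)
round 2: derive flow(c,e) via R1 from flow(c,i), flow(i,e)
round 2: derive flow(d,d) via R1 from flow(d,c), flow(c,d)
round 2: derive flow(d,e) via R1 from flow(d,b), flow(b,e)
round 2: derive flow(d,i) via R1 from flow(d,c), flow(c,i)
round 2: derive flow(e,d) via R1 from flow(e,c), flow(c,d)
round 2: derive flow(e,i) via R1 from flow(e,c), flow(c,i)
round 2: derive flow(h,a) via R1 from flow(h,d), flow(d,a)
round 2: derive flow(h,b) via R1 from flow(h,d), flow(d,b)
round 2: derive flow(h,c) via R1 from flow(h,d), flow(d,c)
round 2: derive flow(i,c) via R1 from flow(i,e), flow(e,c)
round 2: derive flow(j,a) via R1 from flow(j,b), flow(b,a)
round 2: derive flow(j,e) via R1 from flow(j,b), flow(b,e)
round 2: derive cover(a,a) via R3 from cover(a,b), cover(b,a)
round 2: derive cover(a,e) via R3 from cover(a,b), cover(b,e)
round 2: derive cover(b,b) via R3 from cover(b,a), cover(a,b)
round 2: derive cover(b,c) via R3 from cover(b,e), cover(e,c)
round 2: derive cover(c,a) via R3 from cover(c,d), cover(d,a)
round 2: derive cover(c,b) via R3 from cover(c,d), cover(d,b)
round 2: derive cover(c,c) via R3 from cover(c,d), cover(d,c)
round 2: derive cover(c,e) via R3 from cover(c,i), cover(i,e)
round 2: derive cover(d,d) via R3 from cover(d,c), cover(c,d)
round 2: derive cover(d,e) via R3 from cover(d,b), cover(b,e)
round 2: derive cover(d,i) via R3 from cover(d,c), cover(c,i)
round 2: derive cover(e,d) via R3 from cover(e,c), cover(c,d)
round 2: derive cover(e,i) via R3 from cover(e,c), cover(c,i)
round 2: derive cover(h,a) via R3 from cover(h,d), cover(d,a)
round 2: derive cover(h,b) via R3 from cover(h,d), cover(d,b)
round 2: derive cover(h,c) via R3 from cover(h,d), cover(d,c)
round 2: derive cover(i,c) via R3 from cover(i,e), cover(e,c)
round 2: derive cover(j,a) via R3 from cover(j,b), cover(b,a)
round 2: derive cover(j,e) via R3 from cover(j,b), cover(b,e)
round 3: derive flow(a,c) via R1 from flow(a,b), flow(b,c)
round 3: derive flow(a,d) via R1 from flow(a,e), flow(e,d)
round 3: derive flow(a,i) via R1 from flow(a,e), flow(e,i)
round 3: derive flow(b,d) via R1 from flow(b,c), flow(c,d)
round 3: derive flow(b,i) via R1 from flow(b,c), flow(c,i)
round 3: derive flow(e,a) via R1 from flow(e,c), flow(c,a)
round 3: derive flow(e,b) via R1 from flow(e,c), flow(c,b)
round 3: derive flow(e,e) via R1 from flow(e,c), flow(c,e)
round 3: derive flow(h,e) via R1 from flow(h,a), flow(a,e)
round 3: derive flow(h,i) via R1 from flow(h,c), flow(c,i)
round 3: derive flow(i,a) via R1 from flow(i,c), flow(c,a)
round 3: derive flow(i,b) via R1 from flow(i,c), flow(c,b)
round 3: derive flow(i,d) via R1 from flow(i,c), flow(c,d)
round 3: derive flow(i,i) via R1 from flow(i,c), flow(c,i)
round 3: derive flow(j,c) via R1 from flow(j,b), flow(b,c)
round 3: derive flow(j,d) via R1 from flow(j,e), flow(e,d)
round 3: derive flow(j,i) via R1 from flow(j,e), flow(e,i)
round 3: derive cover(a,c) via R3 from cover(a,b), cover(b,c)
round 3: derive cover(a,d) via R3 from cover(a,e), cover(e,d)
round 3: derive cover(a,i) via R3 from cover(a,e), cover(e,i)
round 3: derive cover(b,d) via R3 from cover(b,c), cover(c,d)
round 3: derive cover(b,i) via R3 from cover(b,c), cover(c,i)
round 3: derive cover(e,a) via R3 from cover(e,c), cover(c,a)
round 3: derive cover(e,b) via R3 from cover(e,c), cover(c,b)
round 3: derive cover(e,e) via R3 from cover(e,c), cover(c,e)
round 3: derive cover(h,e) via R3 from cover(h,a), cover(a,e)
round 3: derive cover(h,i) via R3 from cover(h,c), cover(c,i)
round 3: derive cover(i,a) via R3 from cover(i,c), cover(c,a)
round 3: derive cover(i,b) via R3 from cover(i,c), cover(c,b)
round 3: derive cover(i,d) via R3 from cover(i,c), cover(c,d)
round 3: derive cover(i,i) via R3 from cover(i,c), cover(c,i)
round 3: derive cover(j,c) via R3 from cover(j,b), cover(b,c)
round 3: derive cover(j,d) via R3 from cover(j,e), cover(e,d)
round 3: derive cover(j,i) via R3 from cover(j,e), cover(e,i)

yes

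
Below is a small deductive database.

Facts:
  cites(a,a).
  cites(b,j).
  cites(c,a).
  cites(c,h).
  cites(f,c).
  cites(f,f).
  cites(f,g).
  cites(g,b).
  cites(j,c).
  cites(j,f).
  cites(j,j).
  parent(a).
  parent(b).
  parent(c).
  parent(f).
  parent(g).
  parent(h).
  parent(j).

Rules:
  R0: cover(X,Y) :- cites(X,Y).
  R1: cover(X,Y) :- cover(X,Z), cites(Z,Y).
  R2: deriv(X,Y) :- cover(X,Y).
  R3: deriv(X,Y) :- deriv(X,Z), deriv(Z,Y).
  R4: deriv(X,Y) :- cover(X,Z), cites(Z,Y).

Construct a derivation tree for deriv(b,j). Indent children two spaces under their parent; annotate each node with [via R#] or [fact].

deriv(b,j)  [via R2]
  cover(b,j)  [via R0]
    cites(b,j)  [fact]

round 1: derive cover(a,a) via R0 from cites(a,a)
round 1: derive cover(b,j) via R0 from cites(b,j)
round 1: derive cover(c,a) via R0 from cites(c,a)
round 1: derive cover(c,h) via R0 from cites(c,h)
round 1: derive cover(f,c) via R0 from cites(f,c)
round 1: derive cover(f,f) via R0 from cites(f,f)
round 1: derive cover(f,g) via R0 from cites(f,g)
round 1: derive cover(g,b) via R0 from cites(g,b)
round 1: derive cover(j,c) via R0 from cites(j,c)
round 1: derive cover(j,f) via R0 from cites(j,f)
round 1: derive cover(j,j) via R0 from cites(j,j)
round 2: derive cover(b,c) via R1 from cover(b,j), cites(j,c)
round 2: derive cover(b,f) via R1 from cover(b,j), cites(j,f)
round 2: derive cover(f,a) via R1 from cover(f,c), cites(c,a)
round 2: derive cover(f,b) via R1 from cover(f,g), cites(g,b)
round 2: derive cover(f,h) via R1 from cover(f,c), cites(c,h)
round 2: derive cover(g,j) via R1 from cover(g,b), cites(b,j)
round 2: derive cover(j,a) via R1 from cover(j,c), cites(c,a)
round 2: derive cover(j,g) via R1 from cover(j,f), cites(f,g)
round 2: derive cover(j,h) via R1 from cover(j,c), cites(c,h)
round 2: derive deriv(a,a) via R2 from cover(a,a)
round 2: derive deriv(b,j) via R2 from cover(b,j)
round 2: derive deriv(c,a) via R2 from cover(c,a)
round 2: derive deriv(c,h) via R2 from cover(c,h)
round 2: derive deriv(f,c) via R2 from cover(f,c)
round 2: derive deriv(f,f) via R2 from cover(f,f)
round 2: derive deriv(f,g) via R2 from cover(f,g)
round 2: derive deriv(g,b) via R2 from cover(g,b)
round 2: derive deriv(j,c) via R2 from cover(j,c)
round 2: derive deriv(j,f) via R2 from cover(j,f)
round 2: derive deriv(j,j) via R2 from cover(j,j)
round 2: derive deriv(b,c) via R4 from cover(b,j), cites(j,c)
round 2: derive deriv(b,f) via R4 from cover(b,j), cites(j,f)
round 2: derive deriv(f,a) via R4 from cover(f,c), cites(c,a)
round 2: derive deriv(f,b) via R4 from cover(f,g), cites(g,b)
round 2: derive deriv(f,h) via R4 from cover(f,c), cites(c,h)
round 2: derive deriv(g,j) via R4 from cover(g,b), cites(b,j)
round 2: derive deriv(j,a) via R4 from cover(j,c), cites(c,a)
round 2: derive deriv(j,g) via R4 from cover(j,f), cites(f,g)
round 2: derive deriv(j,h) via R4 from cover(j,c), cites(c,h)
round 3: derive cover(b,a) via R1 from cover(b,c), cites(c,a)
round 3: derive cover(b,g) via R1 from cover(b,f), cites(f,g)
round 3: derive cover(b,h) via R1 from cover(b,c), cites(c,h)
round 3: derive cover(f,j) via R1 from cover(f,b), cites(b,j)
round 3: derive cover(g,c) via R1 from cover(g,j), cites(j,c)
round 3: derive cover(g,f) via R1 from cover(g,j), cites(j,f)
round 3: derive cover(j,b) via R1 from cover(j,g), cites(g,b)
round 3: derive deriv(b,a) via R3 from deriv(b,c), deriv(c,a)
round 3: derive deriv(b,b) via R3 from deriv(b,f), deriv(f,b)
round 3: derive deriv(b,g) via R3 from deriv(b,f), deriv(f,g)
round 3: derive deriv(b,h) via R3 from deriv(b,c), deriv(c,h)
round 3: derive deriv(f,j) via R3 from deriv(f,b), deriv(b,j)
round 3: derive deriv(g,a) via R3 from deriv(g,j), deriv(j,a)
round 3: derive deriv(g,c) via R3 from deriv(g,b), deriv(b,c)
round 3: derive deriv(g,f) via R3 from deriv(g,b), deriv(b,f)
round 3: derive deriv(g,g) via R3 from deriv(g,j), deriv(j,g)
round 3: derive deriv(g,h) via R3 from deriv(g,j), deriv(j,h)
round 3: derive deriv(j,b) via R3 from deriv(j,f), deriv(f,b)
round 4: derive cover(b,b) via R1 from cover(b,g), cites(g,b)
round 4: derive cover(g,a) via R1 from cover(g,c), cites(c,a)
round 4: derive cover(g,g) via R1 from cover(g,f), cites(f,g)
round 4: derive cover(g,h) via R1 from cover(g,c), cites(c,h)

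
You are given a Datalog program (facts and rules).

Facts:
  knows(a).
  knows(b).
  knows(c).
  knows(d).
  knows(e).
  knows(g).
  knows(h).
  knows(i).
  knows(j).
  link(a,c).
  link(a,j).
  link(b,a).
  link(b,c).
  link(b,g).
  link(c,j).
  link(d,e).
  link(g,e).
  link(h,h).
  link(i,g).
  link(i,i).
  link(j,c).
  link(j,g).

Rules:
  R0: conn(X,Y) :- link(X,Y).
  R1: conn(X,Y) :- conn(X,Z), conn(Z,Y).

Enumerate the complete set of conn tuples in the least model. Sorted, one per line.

conn(a,c)
conn(a,e)
conn(a,g)
conn(a,j)
conn(b,a)
conn(b,c)
conn(b,e)
conn(b,g)
conn(b,j)
conn(c,c)
conn(c,e)
conn(c,g)
conn(c,j)
conn(d,e)
conn(g,e)
conn(h,h)
conn(i,e)
conn(i,g)
conn(i,i)
conn(j,c)
conn(j,e)
conn(j,g)
conn(j,j)

round 1: derive conn(a,c) via R0 from link(a,c)
round 1: derive conn(a,j) via R0 from link(a,j)
round 1: derive conn(b,a) via R0 from link(b,a)
round 1: derive conn(b,c) via R0 from link(b,c)
round 1: derive conn(b,g) via R0 from link(b,g)
round 1: derive conn(c,j) via R0 from link(c,j)
round 1: derive conn(d,e) via R0 from link(d,e)
round 1: derive conn(g,e) via R0 from link(g,e)
round 1: derive conn(h,h) via R0 from link(h,h)
round 1: derive conn(i,g) via R0 from link(i,g)
round 1: derive conn(i,i) via R0 from link(i,i)
round 1: derive conn(j,c) via R0 from link(j,c)
round 1: derive conn(j,g) via R0 from link(j,g)
round 2: derive conn(a,g) via R1 from conn(a,j), conn(j,g)
round 2: derive conn(b,e) via R1 from conn(b,g), conn(g,e)
round 2: derive conn(b,j) via R1 from conn(b,a), conn(a,j)
round 2: derive conn(c,c) via R1 from conn(c,j), conn(j,c)
round 2: derive conn(c,g) via R1 from conn(c,j), conn(j,g)
round 2: derive conn(i,e) via R1 from conn(i,g), conn(g,e)
round 2: derive conn(j,e) via R1 from conn(j,g), conn(g,e)
round 2: derive conn(j,j) via R1 from conn(j,c), conn(c,j)
round 3: derive conn(a,e) via R1 from conn(a,g), conn(g,e)
round 3: derive conn(c,e) via R1 from conn(c,g), conn(g,e)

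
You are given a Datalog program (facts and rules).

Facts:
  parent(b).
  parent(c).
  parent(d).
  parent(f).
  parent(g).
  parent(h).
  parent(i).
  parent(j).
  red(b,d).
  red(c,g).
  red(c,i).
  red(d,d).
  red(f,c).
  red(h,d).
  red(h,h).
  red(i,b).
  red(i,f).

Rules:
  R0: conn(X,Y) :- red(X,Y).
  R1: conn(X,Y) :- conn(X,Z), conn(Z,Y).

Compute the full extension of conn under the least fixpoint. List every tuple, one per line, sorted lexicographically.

conn(b,d)
conn(c,b)
conn(c,c)
conn(c,d)
conn(c,f)
conn(c,g)
conn(c,i)
conn(d,d)
conn(f,b)
conn(f,c)
conn(f,d)
conn(f,f)
conn(f,g)
conn(f,i)
conn(h,d)
conn(h,h)
conn(i,b)
conn(i,c)
conn(i,d)
conn(i,f)
conn(i,g)
conn(i,i)

round 1: derive conn(b,d) via R0 from red(b,d)
round 1: derive conn(c,g) via R0 from red(c,g)
round 1: derive conn(c,i) via R0 from red(c,i)
round 1: derive conn(d,d) via R0 from red(d,d)
round 1: derive conn(f,c) via R0 from red(f,c)
round 1: derive conn(h,d) via R0 from red(h,d)
round 1: derive conn(h,h) via R0 from red(h,h)
round 1: derive conn(i,b) via R0 from red(i,b)
round 1: derive conn(i,f) via R0 from red(i,f)
round 2: derive conn(c,b) via R1 from conn(c,i), conn(i,b)
round 2: derive conn(c,f) via R1 from conn(c,i), conn(i,f)
round 2: derive conn(f,g) via R1 from conn(f,c), conn(c,g)
round 2: derive conn(f,i) via R1 from conn(f,c), conn(c,i)
round 2: derive conn(i,c) via R1 from conn(i,f), conn(f,c)
round 2: derive conn(i,d) via R1 from conn(i,b), conn(b,d)
round 3: derive conn(c,c) via R1 from conn(c,f), conn(f,c)
round 3: derive conn(c,d) via R1 from conn(c,b), conn(b,d)
round 3: derive conn(f,b) via R1 from conn(f,c), conn(c,b)
round 3: derive conn(f,d) via R1 from conn(f,i), conn(i,d)
round 3: derive conn(f,f) via R1 from conn(f,c), conn(c,f)
round 3: derive conn(i,g) via R1 from conn(i,c), conn(c,g)
round 3: derive conn(i,i) via R1 from conn(i,c), conn(c,i)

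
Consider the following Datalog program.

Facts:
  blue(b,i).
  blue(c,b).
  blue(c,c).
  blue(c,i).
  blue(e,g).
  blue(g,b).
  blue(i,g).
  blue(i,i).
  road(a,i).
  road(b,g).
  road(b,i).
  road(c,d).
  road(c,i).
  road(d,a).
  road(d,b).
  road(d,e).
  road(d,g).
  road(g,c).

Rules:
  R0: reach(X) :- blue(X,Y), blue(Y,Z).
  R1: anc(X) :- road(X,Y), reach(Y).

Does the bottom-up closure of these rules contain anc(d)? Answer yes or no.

yes

round 1: derive reach(b) via R0 from blue(b,i), blue(i,g)
round 1: derive reach(c) via R0 from blue(c,b), blue(b,i)
round 1: derive reach(e) via R0 from blue(e,g), blue(g,b)
round 1: derive reach(g) via R0 from blue(g,b), blue(b,i)
round 1: derive reach(i) via R0 from blue(i,g), blue(g,b)
round 2: derive anc(a) via R1 from road(a,i), reach(i)
round 2: derive anc(b) via R1 from road(b,g), reach(g)
round 2: derive anc(c) via R1 from road(c,i), reach(i)
round 2: derive anc(d) via R1 from road(d,b), reach(b)
round 2: derive anc(g) via R1 from road(g,c), reach(c)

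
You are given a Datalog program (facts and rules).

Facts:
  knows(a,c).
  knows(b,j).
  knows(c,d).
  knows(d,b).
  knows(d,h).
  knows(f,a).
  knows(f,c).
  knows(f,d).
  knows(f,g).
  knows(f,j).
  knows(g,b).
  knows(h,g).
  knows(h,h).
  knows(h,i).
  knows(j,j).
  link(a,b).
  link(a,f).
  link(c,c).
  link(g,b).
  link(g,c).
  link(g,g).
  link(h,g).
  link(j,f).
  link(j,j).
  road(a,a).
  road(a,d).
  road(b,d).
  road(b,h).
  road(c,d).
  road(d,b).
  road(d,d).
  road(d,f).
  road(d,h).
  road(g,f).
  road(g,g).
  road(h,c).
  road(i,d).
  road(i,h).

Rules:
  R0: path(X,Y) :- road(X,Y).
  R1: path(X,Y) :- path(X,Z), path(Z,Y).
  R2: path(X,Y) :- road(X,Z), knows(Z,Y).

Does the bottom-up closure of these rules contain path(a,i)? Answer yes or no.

yes

round 1: derive path(a,a) via R0 from road(a,a)
round 1: derive path(a,d) via R0 from road(a,d)
round 1: derive path(b,d) via R0 from road(b,d)
round 1: derive path(b,h) via R0 from road(b,h)
round 1: derive path(c,d) via R0 from road(c,d)
round 1: derive path(d,b) via R0 from road(d,b)
round 1: derive path(d,d) via R0 from road(d,d)
round 1: derive path(d,f) via R0 from road(d,f)
round 1: derive path(d,h) via R0 from road(d,h)
round 1: derive path(g,f) via R0 from road(g,f)
round 1: derive path(g,g) via R0 from road(g,g)
round 1: derive path(h,c) via R0 from road(h,c)
round 1: derive path(i,d) via R0 from road(i,d)
round 1: derive path(i,h) via R0 from road(i,h)
round 1: derive path(a,b) via R2 from road(a,d), knows(d,b)
round 1: derive path(a,c) via R2 from road(a,a), knows(a,c)
round 1: derive path(a,h) via R2 from road(a,d), knows(d,h)
round 1: derive path(b,b) via R2 from road(b,d), knows(d,b)
round 1: derive path(b,g) via R2 from road(b,h), knows(h,g)
round 1: derive path(b,i) via R2 from road(b,h), knows(h,i)
round 1: derive path(c,b) via R2 from road(c,d), knows(d,b)
round 1: derive path(c,h) via R2 from road(c,d), knows(d,h)
round 1: derive path(d,a) via R2 from road(d,f), knows(f,a)
round 1: derive path(d,c) via R2 from road(d,f), knows(f,c)
round 1: derive path(d,g) via R2 from road(d,f), knows(f,g)
round 1: derive path(d,i) via R2 from road(d,h), knows(h,i)
round 1: derive path(d,j) via R2 from road(d,b), knows(b,j)
round 1: derive path(g,a) via R2 from road(g,f), knows(f,a)
round 1: derive path(g,b) via R2 from road(g,g), knows(g,b)
round 1: derive path(g,c) via R2 from road(g,f), knows(f,c)
round 1: derive path(g,d) via R2 from road(g,f), knows(f,d)
round 1: derive path(g,j) via R2 from road(g,f), knows(f,j)
round 1: derive path(h,d) via R2 from road(h,c), knows(c,d)
round 1: derive path(i,b) via R2 from road(i,d), knows(d,b)
round 1: derive path(i,g) via R2 from road(i,h), knows(h,g)
round 1: derive path(i,i) via R2 from road(i,h), knows(h,i)
round 2: derive path(a,f) via R1 from path(a,d), path(d,f)
round 2: derive path(a,g) via R1 from path(a,b), path(b,g)
round 2: derive path(a,i) via R1 from path(a,b), path(b,i)
round 2: derive path(a,j) via R1 from path(a,d), path(d,j)
round 2: derive path(b,a) via R1 from path(b,d), path(d,a)
round 2: derive path(b,c) via R1 from path(b,d), path(d,c)
round 2: derive path(b,f) via R1 from path(b,d), path(d,f)
round 2: derive path(b,j) via R1 from path(b,d), path(d,j)
round 2: derive path(c,a) via R1 from path(c,d), path(d,a)
round 2: derive path(c,c) via R1 from path(c,d), path(d,c)
round 2: derive path(c,f) via R1 from path(c,d), path(d,f)
round 2: derive path(c,g) via R1 from path(c,b), path(b,g)
round 2: derive path(c,i) via R1 from path(c,b), path(b,i)
round 2: derive path(c,j) via R1 from path(c,d), path(d,j)
round 2: derive path(g,h) via R1 from path(g,a), path(a,h)
round 2: derive path(g,i) via R1 from path(g,b), path(b,i)
round 2: derive path(h,a) via R1 from path(h,d), path(d,a)
round 2: derive path(h,b) via R1 from path(h,c), path(c,b)
round 2: derive path(h,f) via R1 from path(h,d), path(d,f)
round 2: derive path(h,g) via R1 from path(h,d), path(d,g)
round 2: derive path(h,h) via R1 from path(h,c), path(c,h)
round 2: derive path(h,i) via R1 from path(h,d), path(d,i)
round 2: derive path(h,j) via R1 from path(h,d), path(d,j)
round 2: derive path(i,a) via R1 from path(i,d), path(d,a)
round 2: derive path(i,c) via R1 from path(i,d), path(d,c)
round 2: derive path(i,f) via R1 from path(i,d), path(d,f)
round 2: derive path(i,j) via R1 from path(i,d), path(d,j)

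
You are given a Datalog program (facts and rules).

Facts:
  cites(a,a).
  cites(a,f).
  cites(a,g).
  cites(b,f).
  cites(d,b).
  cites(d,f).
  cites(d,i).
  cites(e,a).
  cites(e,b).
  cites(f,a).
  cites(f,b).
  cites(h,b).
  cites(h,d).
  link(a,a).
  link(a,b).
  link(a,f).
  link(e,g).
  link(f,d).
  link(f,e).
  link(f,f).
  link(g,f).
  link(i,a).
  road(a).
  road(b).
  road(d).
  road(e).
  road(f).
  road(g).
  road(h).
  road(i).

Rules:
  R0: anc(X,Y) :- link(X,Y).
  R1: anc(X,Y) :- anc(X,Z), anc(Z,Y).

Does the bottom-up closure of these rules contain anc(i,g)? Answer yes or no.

round 1: derive anc(a,a) via R0 from link(a,a)
round 1: derive anc(a,b) via R0 from link(a,b)
round 1: derive anc(a,f) via R0 from link(a,f)
round 1: derive anc(e,g) via R0 from link(e,g)
round 1: derive anc(f,d) via R0 from link(f,d)
round 1: derive anc(f,e) via R0 from link(f,e)
round 1: derive anc(f,f) via R0 from link(f,f)
round 1: derive anc(g,f) via R0 from link(g,f)
round 1: derive anc(i,a) via R0 from link(i,a)
round 2: derive anc(a,d) via R1 from anc(a,f), anc(f,d)
round 2: derive anc(a,e) via R1 from anc(a,f), anc(f,e)
round 2: derive anc(e,f) via R1 from anc(e,g), anc(g,f)
round 2: derive anc(f,g) via R1 from anc(f,e), anc(e,g)
round 2: derive anc(g,d) via R1 from anc(g,f), anc(f,d)
round 2: derive anc(g,e) via R1 from anc(g,f), anc(f,e)
round 2: derive anc(i,b) via R1 from anc(i,a), anc(a,b)
round 2: derive anc(i,f) via R1 from anc(i,a), anc(a,f)
round 3: derive anc(a,g) via R1 from anc(a,e), anc(e,g)
round 3: derive anc(e,d) via R1 from anc(e,f), anc(f,d)
round 3: derive anc(e,e) via R1 from anc(e,f), anc(f,e)
round 3: derive anc(g,g) via R1 from anc(g,e), anc(e,g)
round 3: derive anc(i,d) via R1 from anc(i,a), anc(a,d)
round 3: derive anc(i,e) via R1 from anc(i,a), anc(a,e)
round 3: derive anc(i,g) via R1 from anc(i,f), anc(f,g)

yes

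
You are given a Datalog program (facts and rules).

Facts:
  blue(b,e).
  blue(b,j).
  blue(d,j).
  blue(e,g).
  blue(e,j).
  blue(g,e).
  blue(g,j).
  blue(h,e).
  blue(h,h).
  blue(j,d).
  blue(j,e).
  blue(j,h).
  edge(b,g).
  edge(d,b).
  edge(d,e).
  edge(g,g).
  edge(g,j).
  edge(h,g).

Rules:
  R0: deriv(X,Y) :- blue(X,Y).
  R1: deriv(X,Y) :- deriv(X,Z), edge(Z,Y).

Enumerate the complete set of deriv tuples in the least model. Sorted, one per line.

deriv(b,e)
deriv(b,j)
deriv(d,j)
deriv(e,g)
deriv(e,j)
deriv(g,e)
deriv(g,j)
deriv(h,e)
deriv(h,g)
deriv(h,h)
deriv(h,j)
deriv(j,b)
deriv(j,d)
deriv(j,e)
deriv(j,g)
deriv(j,h)
deriv(j,j)

round 1: derive deriv(b,e) via R0 from blue(b,e)
round 1: derive deriv(b,j) via R0 from blue(b,j)
round 1: derive deriv(d,j) via R0 from blue(d,j)
round 1: derive deriv(e,g) via R0 from blue(e,g)
round 1: derive deriv(e,j) via R0 from blue(e,j)
round 1: derive deriv(g,e) via R0 from blue(g,e)
round 1: derive deriv(g,j) via R0 from blue(g,j)
round 1: derive deriv(h,e) via R0 from blue(h,e)
round 1: derive deriv(h,h) via R0 from blue(h,h)
round 1: derive deriv(j,d) via R0 from blue(j,d)
round 1: derive deriv(j,e) via R0 from blue(j,e)
round 1: derive deriv(j,h) via R0 from blue(j,h)
round 2: derive deriv(h,g) via R1 from deriv(h,h), edge(h,g)
round 2: derive deriv(j,b) via R1 from deriv(j,d), edge(d,b)
round 2: derive deriv(j,g) via R1 from deriv(j,h), edge(h,g)
round 3: derive deriv(h,j) via R1 from deriv(h,g), edge(g,j)
round 3: derive deriv(j,j) via R1 from deriv(j,g), edge(g,j)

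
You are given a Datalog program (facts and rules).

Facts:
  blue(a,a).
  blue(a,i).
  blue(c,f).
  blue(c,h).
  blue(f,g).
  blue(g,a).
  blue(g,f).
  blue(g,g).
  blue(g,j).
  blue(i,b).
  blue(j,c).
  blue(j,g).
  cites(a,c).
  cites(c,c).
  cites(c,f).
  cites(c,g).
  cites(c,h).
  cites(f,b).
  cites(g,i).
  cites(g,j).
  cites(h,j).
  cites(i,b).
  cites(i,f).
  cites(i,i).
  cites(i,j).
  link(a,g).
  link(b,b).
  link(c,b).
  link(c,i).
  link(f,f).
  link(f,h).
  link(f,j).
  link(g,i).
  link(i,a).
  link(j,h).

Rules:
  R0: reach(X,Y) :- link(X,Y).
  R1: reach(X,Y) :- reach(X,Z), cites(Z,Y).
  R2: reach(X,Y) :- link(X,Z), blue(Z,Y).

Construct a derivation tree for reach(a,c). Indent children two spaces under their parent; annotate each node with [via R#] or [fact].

round 1: derive reach(a,g) via R0 from link(a,g)
round 1: derive reach(b,b) via R0 from link(b,b)
round 1: derive reach(c,b) via R0 from link(c,b)
round 1: derive reach(c,i) via R0 from link(c,i)
round 1: derive reach(f,f) via R0 from link(f,f)
round 1: derive reach(f,h) via R0 from link(f,h)
round 1: derive reach(f,j) via R0 from link(f,j)
round 1: derive reach(g,i) via R0 from link(g,i)
round 1: derive reach(i,a) via R0 from link(i,a)
round 1: derive reach(j,h) via R0 from link(j,h)
round 1: derive reach(a,a) via R2 from link(a,g), blue(g,a)
round 1: derive reach(a,f) via R2 from link(a,g), blue(g,f)
round 1: derive reach(a,j) via R2 from link(a,g), blue(g,j)
round 1: derive reach(f,c) via R2 from link(f,j), blue(j,c)
round 1: derive reach(f,g) via R2 from link(f,f), blue(f,g)
round 1: derive reach(g,b) via R2 from link(g,i), blue(i,b)
round 1: derive reach(i,i) via R2 from link(i,a), blue(a,i)
round 2: derive reach(a,b) via R1 from reach(a,f), cites(f,b)
round 2: derive reach(a,c) via R1 from reach(a,a), cites(a,c)
round 2: derive reach(a,i) via R1 from reach(a,g), cites(g,i)
round 2: derive reach(c,f) via R1 from reach(c,i), cites(i,f)
round 2: derive reach(c,j) via R1 from reach(c,i), cites(i,j)
round 2: derive reach(f,b) via R1 from reach(f,f), cites(f,b)
round 2: derive reach(f,i) via R1 from reach(f,g), cites(g,i)
round 2: derive reach(g,f) via R1 from reach(g,i), cites(i,f)
round 2: derive reach(g,j) via R1 from reach(g,i), cites(i,j)
round 2: derive reach(i,b) via R1 from reach(i,i), cites(i,b)
round 2: derive reach(i,c) via R1 from reach(i,a), cites(a,c)
round 2: derive reach(i,f) via R1 from reach(i,i), cites(i,f)
round 2: derive reach(i,j) via R1 from reach(i,i), cites(i,j)
round 2: derive reach(j,j) via R1 from reach(j,h), cites(h,j)
round 3: derive reach(a,h) via R1 from reach(a,c), cites(c,h)
round 3: derive reach(i,g) via R1 from reach(i,c), cites(c,g)
round 3: derive reach(i,h) via R1 from reach(i,c), cites(c,h)

reach(a,c)  [via R1]
  reach(a,a)  [via R2]
    link(a,g)  [fact]
    blue(g,a)  [fact]
  cites(a,c)  [fact]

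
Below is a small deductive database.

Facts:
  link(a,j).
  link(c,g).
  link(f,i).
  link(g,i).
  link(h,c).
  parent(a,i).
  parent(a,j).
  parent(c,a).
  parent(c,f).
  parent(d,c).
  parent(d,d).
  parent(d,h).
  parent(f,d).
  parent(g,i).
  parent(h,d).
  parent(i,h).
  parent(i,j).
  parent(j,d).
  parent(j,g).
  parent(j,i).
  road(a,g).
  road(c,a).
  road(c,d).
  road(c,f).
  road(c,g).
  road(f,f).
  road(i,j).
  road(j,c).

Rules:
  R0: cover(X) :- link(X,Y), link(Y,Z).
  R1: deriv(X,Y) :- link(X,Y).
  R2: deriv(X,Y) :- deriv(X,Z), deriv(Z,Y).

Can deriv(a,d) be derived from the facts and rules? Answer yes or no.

round 1: derive deriv(a,j) via R1 from link(a,j)
round 1: derive deriv(c,g) via R1 from link(c,g)
round 1: derive deriv(f,i) via R1 from link(f,i)
round 1: derive deriv(g,i) via R1 from link(g,i)
round 1: derive deriv(h,c) via R1 from link(h,c)
round 2: derive deriv(c,i) via R2 from deriv(c,g), deriv(g,i)
round 2: derive deriv(h,g) via R2 from deriv(h,c), deriv(c,g)
round 3: derive deriv(h,i) via R2 from deriv(h,c), deriv(c,i)

no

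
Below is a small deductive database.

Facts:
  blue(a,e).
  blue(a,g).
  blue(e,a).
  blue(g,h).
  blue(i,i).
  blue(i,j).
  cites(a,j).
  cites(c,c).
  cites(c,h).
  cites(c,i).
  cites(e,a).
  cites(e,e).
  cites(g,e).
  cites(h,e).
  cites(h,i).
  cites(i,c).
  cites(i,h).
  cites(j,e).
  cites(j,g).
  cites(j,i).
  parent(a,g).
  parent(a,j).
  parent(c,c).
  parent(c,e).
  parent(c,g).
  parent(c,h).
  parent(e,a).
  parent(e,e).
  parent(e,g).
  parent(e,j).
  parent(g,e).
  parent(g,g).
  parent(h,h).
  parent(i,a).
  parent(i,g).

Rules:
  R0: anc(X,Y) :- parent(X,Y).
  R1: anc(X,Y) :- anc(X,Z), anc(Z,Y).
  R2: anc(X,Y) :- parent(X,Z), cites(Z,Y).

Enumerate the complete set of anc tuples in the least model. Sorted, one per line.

anc(a,a)
anc(a,e)
anc(a,g)
anc(a,i)
anc(a,j)
anc(c,a)
anc(c,c)
anc(c,e)
anc(c,g)
anc(c,h)
anc(c,i)
anc(c,j)
anc(e,a)
anc(e,e)
anc(e,g)
anc(e,i)
anc(e,j)
anc(g,a)
anc(g,e)
anc(g,g)
anc(g,i)
anc(g,j)
anc(h,a)
anc(h,e)
anc(h,g)
anc(h,h)
anc(h,i)
anc(h,j)
anc(i,a)
anc(i,e)
anc(i,g)
anc(i,i)
anc(i,j)

round 1: derive anc(a,g) via R0 from parent(a,g)
round 1: derive anc(a,j) via R0 from parent(a,j)
round 1: derive anc(c,c) via R0 from parent(c,c)
round 1: derive anc(c,e) via R0 from parent(c,e)
round 1: derive anc(c,g) via R0 from parent(c,g)
round 1: derive anc(c,h) via R0 from parent(c,h)
round 1: derive anc(e,a) via R0 from parent(e,a)
round 1: derive anc(e,e) via R0 from parent(e,e)
round 1: derive anc(e,g) via R0 from parent(e,g)
round 1: derive anc(e,j) via R0 from parent(e,j)
round 1: derive anc(g,e) via R0 from parent(g,e)
round 1: derive anc(g,g) via R0 from parent(g,g)
round 1: derive anc(h,h) via R0 from parent(h,h)
round 1: derive anc(i,a) via R0 from parent(i,a)
round 1: derive anc(i,g) via R0 from parent(i,g)
round 1: derive anc(a,e) via R2 from parent(a,g), cites(g,e)
round 1: derive anc(a,i) via R2 from parent(a,j), cites(j,i)
round 1: derive anc(c,a) via R2 from parent(c,e), cites(e,a)
round 1: derive anc(c,i) via R2 from parent(c,c), cites(c,i)
round 1: derive anc(e,i) via R2 from parent(e,j), cites(j,i)
round 1: derive anc(g,a) via R2 from parent(g,e), cites(e,a)
round 1: derive anc(h,e) via R2 from parent(h,h), cites(h,e)
round 1: derive anc(h,i) via R2 from parent(h,h), cites(h,i)
round 1: derive anc(i,e) via R2 from parent(i,g), cites(g,e)
round 1: derive anc(i,j) via R2 from parent(i,a), cites(a,j)
round 2: derive anc(a,a) via R1 from anc(a,e), anc(e,a)
round 2: derive anc(c,j) via R1 from anc(c,a), anc(a,j)
round 2: derive anc(g,i) via R1 from anc(g,a), anc(a,i)
round 2: derive anc(g,j) via R1 from anc(g,a), anc(a,j)
round 2: derive anc(h,a) via R1 from anc(h,e), anc(e,a)
round 2: derive anc(h,g) via R1 from anc(h,e), anc(e,g)
round 2: derive anc(h,j) via R1 from anc(h,e), anc(e,j)
round 2: derive anc(i,i) via R1 from anc(i,a), anc(a,i)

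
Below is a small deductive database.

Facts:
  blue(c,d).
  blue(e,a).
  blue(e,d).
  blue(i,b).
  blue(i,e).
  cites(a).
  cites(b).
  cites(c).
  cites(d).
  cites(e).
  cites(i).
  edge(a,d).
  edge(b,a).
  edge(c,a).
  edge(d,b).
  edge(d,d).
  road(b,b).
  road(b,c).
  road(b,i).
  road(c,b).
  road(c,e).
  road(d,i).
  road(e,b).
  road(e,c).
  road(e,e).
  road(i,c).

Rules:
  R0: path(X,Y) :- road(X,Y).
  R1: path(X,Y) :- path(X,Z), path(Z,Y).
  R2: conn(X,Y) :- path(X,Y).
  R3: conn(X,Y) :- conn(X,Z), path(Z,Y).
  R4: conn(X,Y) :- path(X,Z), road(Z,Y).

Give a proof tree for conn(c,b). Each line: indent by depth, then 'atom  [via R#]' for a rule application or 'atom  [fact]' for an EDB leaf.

round 1: derive path(b,b) via R0 from road(b,b)
round 1: derive path(b,c) via R0 from road(b,c)
round 1: derive path(b,i) via R0 from road(b,i)
round 1: derive path(c,b) via R0 from road(c,b)
round 1: derive path(c,e) via R0 from road(c,e)
round 1: derive path(d,i) via R0 from road(d,i)
round 1: derive path(e,b) via R0 from road(e,b)
round 1: derive path(e,c) via R0 from road(e,c)
round 1: derive path(e,e) via R0 from road(e,e)
round 1: derive path(i,c) via R0 from road(i,c)
round 2: derive path(b,e) via R1 from path(b,c), path(c,e)
round 2: derive path(c,c) via R1 from path(c,b), path(b,c)
round 2: derive path(c,i) via R1 from path(c,b), path(b,i)
round 2: derive path(d,c) via R1 from path(d,i), path(i,c)
round 2: derive path(e,i) via R1 from path(e,b), path(b,i)
round 2: derive path(i,b) via R1 from path(i,c), path(c,b)
round 2: derive path(i,e) via R1 from path(i,c), path(c,e)
round 2: derive conn(b,b) via R2 from path(b,b)
round 2: derive conn(b,c) via R2 from path(b,c)
round 2: derive conn(b,i) via R2 from path(b,i)
round 2: derive conn(c,b) via R2 from path(c,b)
round 2: derive conn(c,e) via R2 from path(c,e)
round 2: derive conn(d,i) via R2 from path(d,i)
round 2: derive conn(e,b) via R2 from path(e,b)
round 2: derive conn(e,c) via R2 from path(e,c)
round 2: derive conn(e,e) via R2 from path(e,e)
round 2: derive conn(i,c) via R2 from path(i,c)
round 2: derive conn(b,e) via R4 from path(b,c), road(c,e)
round 2: derive conn(c,c) via R4 from path(c,b), road(b,c)
round 2: derive conn(c,i) via R4 from path(c,b), road(b,i)
round 2: derive conn(d,c) via R4 from path(d,i), road(i,c)
round 2: derive conn(e,i) via R4 from path(e,b), road(b,i)
round 2: derive conn(i,b) via R4 from path(i,c), road(c,b)
round 2: derive conn(i,e) via R4 from path(i,c), road(c,e)
round 3: derive path(d,b) via R1 from path(d,c), path(c,b)
round 3: derive path(d,e) via R1 from path(d,c), path(c,e)
round 3: derive path(i,i) via R1 from path(i,b), path(b,i)
round 3: derive conn(d,b) via R3 from conn(d,c), path(c,b)
round 3: derive conn(d,e) via R3 from conn(d,c), path(c,e)
round 3: derive conn(i,i) via R3 from conn(i,b), path(b,i)

conn(c,b)  [via R2]
  path(c,b)  [via R0]
    road(c,b)  [fact]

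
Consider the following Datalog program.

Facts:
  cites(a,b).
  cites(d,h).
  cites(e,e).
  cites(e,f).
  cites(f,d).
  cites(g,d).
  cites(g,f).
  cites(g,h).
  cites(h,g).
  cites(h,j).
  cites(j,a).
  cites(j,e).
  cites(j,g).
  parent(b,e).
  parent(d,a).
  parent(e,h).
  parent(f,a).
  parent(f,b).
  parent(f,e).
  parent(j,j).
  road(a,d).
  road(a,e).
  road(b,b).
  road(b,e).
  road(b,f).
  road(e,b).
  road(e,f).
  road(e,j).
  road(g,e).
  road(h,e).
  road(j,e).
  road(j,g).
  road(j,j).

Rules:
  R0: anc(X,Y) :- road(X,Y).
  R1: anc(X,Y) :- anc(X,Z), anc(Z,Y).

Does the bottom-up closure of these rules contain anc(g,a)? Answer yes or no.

round 1: derive anc(a,d) via R0 from road(a,d)
round 1: derive anc(a,e) via R0 from road(a,e)
round 1: derive anc(b,b) via R0 from road(b,b)
round 1: derive anc(b,e) via R0 from road(b,e)
round 1: derive anc(b,f) via R0 from road(b,f)
round 1: derive anc(e,b) via R0 from road(e,b)
round 1: derive anc(e,f) via R0 from road(e,f)
round 1: derive anc(e,j) via R0 from road(e,j)
round 1: derive anc(g,e) via R0 from road(g,e)
round 1: derive anc(h,e) via R0 from road(h,e)
round 1: derive anc(j,e) via R0 from road(j,e)
round 1: derive anc(j,g) via R0 from road(j,g)
round 1: derive anc(j,j) via R0 from road(j,j)
round 2: derive anc(a,b) via R1 from anc(a,e), anc(e,b)
round 2: derive anc(a,f) via R1 from anc(a,e), anc(e,f)
round 2: derive anc(a,j) via R1 from anc(a,e), anc(e,j)
round 2: derive anc(b,j) via R1 from anc(b,e), anc(e,j)
round 2: derive anc(e,e) via R1 from anc(e,b), anc(b,e)
round 2: derive anc(e,g) via R1 from anc(e,j), anc(j,g)
round 2: derive anc(g,b) via R1 from anc(g,e), anc(e,b)
round 2: derive anc(g,f) via R1 from anc(g,e), anc(e,f)
round 2: derive anc(g,j) via R1 from anc(g,e), anc(e,j)
round 2: derive anc(h,b) via R1 from anc(h,e), anc(e,b)
round 2: derive anc(h,f) via R1 from anc(h,e), anc(e,f)
round 2: derive anc(h,j) via R1 from anc(h,e), anc(e,j)
round 2: derive anc(j,b) via R1 from anc(j,e), anc(e,b)
round 2: derive anc(j,f) via R1 from anc(j,e), anc(e,f)
round 3: derive anc(a,g) via R1 from anc(a,e), anc(e,g)
round 3: derive anc(b,g) via R1 from anc(b,e), anc(e,g)
round 3: derive anc(g,g) via R1 from anc(g,e), anc(e,g)
round 3: derive anc(h,g) via R1 from anc(h,e), anc(e,g)

no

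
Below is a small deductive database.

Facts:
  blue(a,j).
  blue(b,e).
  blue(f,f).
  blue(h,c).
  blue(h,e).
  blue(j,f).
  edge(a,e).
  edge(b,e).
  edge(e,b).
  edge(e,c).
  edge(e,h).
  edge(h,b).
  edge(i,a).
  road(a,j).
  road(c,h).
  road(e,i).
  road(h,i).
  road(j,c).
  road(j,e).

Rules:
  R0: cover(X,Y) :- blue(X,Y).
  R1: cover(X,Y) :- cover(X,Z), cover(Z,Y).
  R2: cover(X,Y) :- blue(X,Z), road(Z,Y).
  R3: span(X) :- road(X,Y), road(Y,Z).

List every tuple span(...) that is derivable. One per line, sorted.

span(a)
span(c)
span(j)

round 1: derive span(a) via R3 from road(a,j), road(j,c)
round 1: derive span(c) via R3 from road(c,h), road(h,i)
round 1: derive span(j) via R3 from road(j,c), road(c,h)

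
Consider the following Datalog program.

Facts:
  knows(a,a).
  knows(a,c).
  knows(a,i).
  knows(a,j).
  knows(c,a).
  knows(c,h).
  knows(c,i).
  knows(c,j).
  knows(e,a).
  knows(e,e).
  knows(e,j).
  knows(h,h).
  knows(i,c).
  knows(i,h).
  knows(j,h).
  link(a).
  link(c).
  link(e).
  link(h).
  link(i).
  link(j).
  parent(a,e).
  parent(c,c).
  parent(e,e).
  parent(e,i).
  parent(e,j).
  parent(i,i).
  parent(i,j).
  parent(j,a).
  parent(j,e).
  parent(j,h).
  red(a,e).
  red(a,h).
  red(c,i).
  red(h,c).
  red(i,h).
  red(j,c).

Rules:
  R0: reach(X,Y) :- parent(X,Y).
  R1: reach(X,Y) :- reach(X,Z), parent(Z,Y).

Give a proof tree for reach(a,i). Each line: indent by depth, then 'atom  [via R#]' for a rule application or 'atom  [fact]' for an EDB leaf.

reach(a,i)  [via R1]
  reach(a,e)  [via R0]
    parent(a,e)  [fact]
  parent(e,i)  [fact]

round 1: derive reach(a,e) via R0 from parent(a,e)
round 1: derive reach(c,c) via R0 from parent(c,c)
round 1: derive reach(e,e) via R0 from parent(e,e)
round 1: derive reach(e,i) via R0 from parent(e,i)
round 1: derive reach(e,j) via R0 from parent(e,j)
round 1: derive reach(i,i) via R0 from parent(i,i)
round 1: derive reach(i,j) via R0 from parent(i,j)
round 1: derive reach(j,a) via R0 from parent(j,a)
round 1: derive reach(j,e) via R0 from parent(j,e)
round 1: derive reach(j,h) via R0 from parent(j,h)
round 2: derive reach(a,i) via R1 from reach(a,e), parent(e,i)
round 2: derive reach(a,j) via R1 from reach(a,e), parent(e,j)
round 2: derive reach(e,a) via R1 from reach(e,j), parent(j,a)
round 2: derive reach(e,h) via R1 from reach(e,j), parent(j,h)
round 2: derive reach(i,a) via R1 from reach(i,j), parent(j,a)
round 2: derive reach(i,e) via R1 from reach(i,j), parent(j,e)
round 2: derive reach(i,h) via R1 from reach(i,j), parent(j,h)
round 2: derive reach(j,i) via R1 from reach(j,e), parent(e,i)
round 2: derive reach(j,j) via R1 from reach(j,e), parent(e,j)
round 3: derive reach(a,a) via R1 from reach(a,j), parent(j,a)
round 3: derive reach(a,h) via R1 from reach(a,j), parent(j,h)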